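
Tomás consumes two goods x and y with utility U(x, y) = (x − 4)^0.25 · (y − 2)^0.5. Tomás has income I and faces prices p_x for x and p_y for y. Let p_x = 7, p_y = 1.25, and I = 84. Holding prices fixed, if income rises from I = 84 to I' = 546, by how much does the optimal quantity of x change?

After buying the subsistence bundle (4, 2), a share 1/3 of the remaining income goes to x: x* = 4 + 1/3·(I − 4p_x − 2p_y)/p_x.
Discretionary income = 84 − 4·7 − 2·1.25 = 53.5; x* = 4 + 1/3·53.5/7 = 6.5476.
At I' = 546: x* = 28.5476. Change: 28.5476 − 6.5476 = 22.

Δx* = 22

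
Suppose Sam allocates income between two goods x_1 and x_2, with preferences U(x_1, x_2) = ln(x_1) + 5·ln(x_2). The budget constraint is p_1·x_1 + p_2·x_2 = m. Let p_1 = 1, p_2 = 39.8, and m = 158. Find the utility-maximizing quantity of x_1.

x_1* = 26.3333

The MRS is (1/5)·x_2/x_1. Set MRS = p_1/p_2.
So p_2·x_2 = 5·p_1·x_1; combined with the budget, a share 1/6 of income goes to x_1.
Demand: x_1*(p_1,p_2,m) = 1/6·m/p_1 and x_2* = 5/6·m/p_2.
At p_1=1, p_2=39.8, m=158: x_1* = 1/6·158/1 = 26.3333.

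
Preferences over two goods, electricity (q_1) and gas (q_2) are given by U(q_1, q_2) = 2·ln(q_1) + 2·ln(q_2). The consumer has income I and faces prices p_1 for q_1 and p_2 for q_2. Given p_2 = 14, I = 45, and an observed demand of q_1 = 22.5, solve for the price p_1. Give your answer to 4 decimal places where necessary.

p_1 = 1

Tangency: MRS = q_2/q_1 = p_1/p_2.
So 2·p_2·q_2 = 2·p_1·q_1; combined with the budget, a share 0.5 of income goes to q_1.
Demand: q_1*(p_1,p_2,I) = 0.5·I/p_1 and q_2* = 0.5·I/p_2.
Set q_1* = 22.5 in the demand function and solve for p_1: p_1 = 1.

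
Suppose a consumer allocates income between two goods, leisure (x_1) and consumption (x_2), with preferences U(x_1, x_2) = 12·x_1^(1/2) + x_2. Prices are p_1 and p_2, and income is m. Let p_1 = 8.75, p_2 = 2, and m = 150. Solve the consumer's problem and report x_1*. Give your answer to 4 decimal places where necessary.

x_1* = 1.8808

Thus x_1* = (6·p_2/p_1)² — independent of m — with the rest of income spent on x_2.
Plugging in: x_1* = (6·2/8.75)² = 1.8808.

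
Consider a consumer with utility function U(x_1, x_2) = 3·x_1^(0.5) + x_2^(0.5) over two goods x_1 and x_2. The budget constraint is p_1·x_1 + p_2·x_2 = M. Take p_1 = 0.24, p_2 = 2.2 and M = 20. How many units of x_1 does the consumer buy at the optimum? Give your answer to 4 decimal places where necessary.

x_1* = 82.3353

MRS = MU_x_1/MU_x_2 = 3·(x_2/x_1)^(0.5). Set equal to p_1/p_2.
Hence x_2/x_1 = ((1/3)·p_1/p_2)^(1/(0.5)), i.e. raised to the 2 power.
Substitute x_2 = (x_2/x_1)·x_1 into the budget: x_1* = M/(p_1 + p_2·(x_2/x_1)).
Numerically x_2/x_1 = 0.001322, so x_1* = 20/(0.24 + 2.2·0.001322) = 82.3353.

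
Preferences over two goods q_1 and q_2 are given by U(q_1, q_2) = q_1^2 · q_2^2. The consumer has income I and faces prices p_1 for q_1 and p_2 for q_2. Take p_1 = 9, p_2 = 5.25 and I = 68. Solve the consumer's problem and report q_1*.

q_1* = 3.7778

Tangency: MRS = q_2/q_1 = p_1/p_2.
Rearranging, p_2·q_2 = p_1·q_1. Substituting into the budget gives p_1·q_1·(1 + 1) = I.
Demand: q_1*(p_1,p_2,I) = 0.5·I/p_1 and q_2* = 0.5·I/p_2.
At p_1=9, p_2=5.25, I=68: q_1* = 0.5·68/9 = 3.7778.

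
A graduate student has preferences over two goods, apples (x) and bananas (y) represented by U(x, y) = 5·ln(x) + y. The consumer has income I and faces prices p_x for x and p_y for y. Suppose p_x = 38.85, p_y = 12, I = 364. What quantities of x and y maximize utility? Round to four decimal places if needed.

MU_x = 5/x, MU_y = 1. Tangency: 5/x = p_x/p_y.
So x*(p_x,p_y) = 5·p_y/p_x, independent of income; and y* = (I − 5·p_y)/p_y.
At the given prices: x* = 5·12/38.85 = 1.5444, and y* = 25.3333.

x* = 1.5444, y* = 25.3333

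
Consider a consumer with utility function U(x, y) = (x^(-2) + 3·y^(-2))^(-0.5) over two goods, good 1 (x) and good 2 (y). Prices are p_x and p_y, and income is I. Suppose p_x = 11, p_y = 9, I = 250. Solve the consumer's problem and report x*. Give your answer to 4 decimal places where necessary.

x* = 10.049

MRS = MU_x/MU_y = (1/3)·(y/x)^(3). Set equal to p_x/p_y.
Solve for the ratio: y/x = [3·p_x/p_y]^(1/3).
With the ratio pinned down, the budget gives x* = I/(p_x + p_y·(y/x)) and y* = (y/x)·x*.
Numerically y/x = 1.542022, so x* = 250/(11 + 9·1.542022) = 10.049.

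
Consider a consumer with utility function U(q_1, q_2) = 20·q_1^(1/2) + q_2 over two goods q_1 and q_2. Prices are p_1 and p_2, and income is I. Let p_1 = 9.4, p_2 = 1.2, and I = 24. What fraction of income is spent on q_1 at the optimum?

Utility is quasi-linear in q_2; the FOC for q_1 is 10/√q_1 = p_1/p_2.
Solve: √q_1 = 10·p_2/p_1, so q_1*(p_1,p_2) = (10·p_2/p_1)², and q_2* = (I − p_1·q_1*)/p_2.
Plugging in: q_1* = (10·1.2/9.4)² = 1.6297, q_2* = 7.234.
Expenditure on q_1: 9.4·1.6297 = 15.3191; share = 0.6383.

share on q_1 = 0.6383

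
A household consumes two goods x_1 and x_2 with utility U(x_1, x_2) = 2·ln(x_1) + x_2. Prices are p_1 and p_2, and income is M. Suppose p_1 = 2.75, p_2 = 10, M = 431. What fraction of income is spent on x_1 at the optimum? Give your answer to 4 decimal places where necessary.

Set MRS = p_1/p_2: (2/x_1)/1 = p_1/p_2.
So x_1*(p_1,p_2) = 2·p_2/p_1, independent of income; and x_2* = (M − 2·p_2)/p_2.
At the given prices: x_1* = 2·10/2.75 = 7.2727, and x_2* = 41.1.
Expenditure on x_1: 2.75·7.2727 = 20; share = 0.0464.

share on x_1 = 0.0464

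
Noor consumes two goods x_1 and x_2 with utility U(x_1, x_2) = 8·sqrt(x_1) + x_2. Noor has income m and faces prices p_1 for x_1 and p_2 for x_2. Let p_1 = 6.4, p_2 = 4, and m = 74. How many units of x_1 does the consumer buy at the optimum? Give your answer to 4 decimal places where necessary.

x_1* = 6.25

MU_x_1 = 4/√x_1, MU_x_2 = 1. Tangency: 4/√x_1 = p_1/p_2.
Thus x_1* = (4·p_2/p_1)² — independent of m — with the rest of income spent on x_2.
Plugging in: x_1* = (4·4/6.4)² = 6.25.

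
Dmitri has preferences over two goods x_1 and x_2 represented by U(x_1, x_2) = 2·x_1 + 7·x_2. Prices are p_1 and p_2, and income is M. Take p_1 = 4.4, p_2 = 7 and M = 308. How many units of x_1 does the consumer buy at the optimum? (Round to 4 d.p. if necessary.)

Perfect substitutes: compare marginal utility per dollar. 2/p_1 vs 7/p_2 → 0.4545 vs 1.
x_2 gives more utility per dollar, so spend all income on x_2: x_2* = M/p_2, x_1* = 0.
Numerically: x_1* = 0, x_2* = 44.

x_1* = 0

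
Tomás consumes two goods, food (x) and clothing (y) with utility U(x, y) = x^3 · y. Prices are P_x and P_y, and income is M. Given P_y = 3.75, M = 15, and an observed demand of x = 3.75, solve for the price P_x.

P_x = 3

The MRS is 3·y/x. Set MRS = P_x/P_y.
So 3·P_y·y = P_x·x; combined with the budget, a share 0.75 of income goes to x.
Demand: x*(P_x,P_y,M) = 0.75·M/P_x and y* = 0.25·M/P_y.
Set x* = 3.75 in the demand function and solve for P_x: P_x = 3.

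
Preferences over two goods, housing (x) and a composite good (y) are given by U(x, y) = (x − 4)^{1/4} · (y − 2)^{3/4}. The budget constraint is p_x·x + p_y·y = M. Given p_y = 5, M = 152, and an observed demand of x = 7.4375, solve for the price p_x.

p_x = 8

Let x' = x−4, y' = y−2. MRS = (1/3)·y'/x' = p_x/p_y.
Substituting into the budget: x* = 4 + 0.25·(M − 4·p_x − 2·p_y)/p_x, and y* = 2 + 0.75·(…)/p_y.
Set x* = 7.4375 in the demand function and solve for p_x: p_x = 8.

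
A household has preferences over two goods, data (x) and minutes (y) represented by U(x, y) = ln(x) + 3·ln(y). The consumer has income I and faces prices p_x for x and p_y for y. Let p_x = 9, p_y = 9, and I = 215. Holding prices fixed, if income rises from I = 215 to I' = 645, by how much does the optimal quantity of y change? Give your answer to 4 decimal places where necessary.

Tangency: MRS = (1/3)·y/x = p_x/p_y.
Rearranging, p_y·y = 3·p_x·x. Substituting into the budget gives p_x·x·(1 + 3) = I.
Demand: x*(p_x,p_y,I) = 0.25·I/p_x and y* = 0.75·I/p_y.
At p_x=9, p_y=9, I=215: y* = 0.75·215/9 = 17.9167.
At I' = 645: y* = 53.75. Change: 53.75 − 17.9167 = 35.8333.

Δy* = 35.8333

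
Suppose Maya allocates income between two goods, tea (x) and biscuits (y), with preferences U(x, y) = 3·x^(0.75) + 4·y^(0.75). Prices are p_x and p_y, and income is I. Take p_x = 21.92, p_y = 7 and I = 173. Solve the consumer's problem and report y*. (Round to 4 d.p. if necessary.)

y* = 24.4622

From the CES first-order condition, (3/4)·(y/x)^(0.25) = p_x/p_y.
Solve for the ratio: y/x = [(4/3)·p_x/p_y]^(4).
With the ratio pinned down, the budget gives x* = I/(p_x + p_y·(y/x)) and y* = (y/x)·x*.
Numerically y/x = 303.896001, so x* = 173/(21.92 + 7·303.896001) = 0.0805 and y* = 303.896001·0.0805 = 24.4622.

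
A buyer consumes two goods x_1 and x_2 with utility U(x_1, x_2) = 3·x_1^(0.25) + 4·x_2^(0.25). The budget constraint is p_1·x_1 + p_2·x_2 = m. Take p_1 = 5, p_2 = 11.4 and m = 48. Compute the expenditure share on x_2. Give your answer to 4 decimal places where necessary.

share on x_2 = 0.5272

Substitute x_2 = (x_2/x_1)·x_1 into the budget: x_1* = m/(p_1 + p_2·(x_2/x_1)).
Numerically x_2/x_1 = 0.489033, so x_1* = 48/(5 + 11.4·0.489033) = 4.539 and x_2* = 0.489033·4.539 = 2.2197.
Expenditure on x_2: 11.4·2.2197 = 25.3049; share = 0.5272.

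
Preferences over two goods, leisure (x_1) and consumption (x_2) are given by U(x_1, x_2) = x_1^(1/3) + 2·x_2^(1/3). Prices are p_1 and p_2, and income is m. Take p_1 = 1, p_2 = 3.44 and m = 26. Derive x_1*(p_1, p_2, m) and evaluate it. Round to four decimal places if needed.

x_1* = 10.2971

From the CES first-order condition, (1/2)·(x_2/x_1)^(2/3) = p_1/p_2.
Solve for the ratio: x_2/x_1 = [2·p_1/p_2]^(1.5).
With the ratio pinned down, the budget gives x_1* = m/(p_1 + p_2·(x_2/x_1)) and x_2* = (x_2/x_1)·x_1*.
Numerically x_2/x_1 = 0.44331, so x_1* = 26/(1 + 3.44·0.44331) = 10.2971.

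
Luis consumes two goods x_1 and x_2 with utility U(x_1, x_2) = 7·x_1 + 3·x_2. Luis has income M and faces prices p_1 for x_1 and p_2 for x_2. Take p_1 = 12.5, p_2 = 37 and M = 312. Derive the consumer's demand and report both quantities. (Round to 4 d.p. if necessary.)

Perfect substitutes: compare marginal utility per dollar. 7/p_1 vs 3/p_2 → 0.56 vs 0.0811.
x_1 gives more utility per dollar, so spend all income on x_1: x_1* = M/p_1, x_2* = 0.
Numerically: x_1* = 24.96, x_2* = 0.

x_1* = 24.96, x_2* = 0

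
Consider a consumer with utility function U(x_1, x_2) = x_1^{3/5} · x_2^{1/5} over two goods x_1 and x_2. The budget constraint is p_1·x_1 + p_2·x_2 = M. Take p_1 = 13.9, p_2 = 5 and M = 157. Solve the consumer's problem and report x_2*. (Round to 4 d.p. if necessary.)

Tangency: MRS = 3·x_2/x_1 = p_1/p_2.
Rearranging, p_2·x_2 = (1/3)·p_1·x_1. Substituting into the budget gives p_1·x_1·(1 + (1/3)) = M.
Demand: x_1*(p_1,p_2,M) = 0.75·M/p_1 and x_2* = 0.25·M/p_2.
At p_1=13.9, p_2=5, M=157: x_2* = 0.25·157/5 = 7.85.

x_2* = 7.85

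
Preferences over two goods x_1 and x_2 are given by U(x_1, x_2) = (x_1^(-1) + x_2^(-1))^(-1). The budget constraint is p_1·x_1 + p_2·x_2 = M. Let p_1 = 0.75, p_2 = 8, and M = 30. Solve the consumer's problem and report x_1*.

x_1* = 9.3765

MU_x_1 ∝ x_1^(-2), MU_x_2 ∝ x_2^(-2), so MRS = (x_2/x_1)^(2) = p_1/p_2.
Hence x_2/x_1 = (p_1/p_2)^(1/(2)), i.e. raised to the 0.5 power.
Substitute x_2 = (x_2/x_1)·x_1 into the budget: x_1* = M/(p_1 + p_2·(x_2/x_1)).
Numerically x_2/x_1 = 0.306186, so x_1* = 30/(0.75 + 8·0.306186) = 9.3765.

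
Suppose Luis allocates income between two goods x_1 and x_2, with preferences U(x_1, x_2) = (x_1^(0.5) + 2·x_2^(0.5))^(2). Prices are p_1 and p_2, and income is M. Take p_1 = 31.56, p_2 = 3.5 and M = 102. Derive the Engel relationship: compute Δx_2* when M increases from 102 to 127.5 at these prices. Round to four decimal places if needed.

Δx_2* = 7.0892

MRS = MU_x_1/MU_x_2 = (1/2)·(x_2/x_1)^(0.5). Set equal to p_1/p_2.
Solve for the ratio: x_2/x_1 = [2·p_1/p_2]^(2).
Substitute x_2 = (x_2/x_1)·x_1 into the budget: x_1* = M/(p_1 + p_2·(x_2/x_1)).
Numerically x_2/x_1 = 325.235461, so x_1* = 102/(31.56 + 3.5·325.235461) = 0.0872 and x_2* = 325.235461·0.0872 = 28.3567.
At M' = 127.5: x_2* = 35.4458. Change: 35.4458 − 28.3567 = 7.0892.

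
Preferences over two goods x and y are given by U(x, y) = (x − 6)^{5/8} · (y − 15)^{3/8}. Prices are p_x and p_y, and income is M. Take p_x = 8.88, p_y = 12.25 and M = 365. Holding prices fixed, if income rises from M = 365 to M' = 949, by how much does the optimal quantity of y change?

This is Cobb-Douglas in (x−6, y−15): tangency gives 0.625·p_y·(y−15) = 0.375·p_x·(x−6).
After buying the subsistence bundle (6, 15), a share 0.625 of the remaining income goes to x: x* = 6 + 0.625·(M − 6p_x − 15p_y)/p_x.
Discretionary income = 365 − 6·8.88 − 15·12.25 = 127.97; y* = 15 + 0.375·127.97/12.25 = 18.9174.
At M' = 949: y* = 36.795. Change: 36.795 − 18.9174 = 17.8776.

Δy* = 17.8776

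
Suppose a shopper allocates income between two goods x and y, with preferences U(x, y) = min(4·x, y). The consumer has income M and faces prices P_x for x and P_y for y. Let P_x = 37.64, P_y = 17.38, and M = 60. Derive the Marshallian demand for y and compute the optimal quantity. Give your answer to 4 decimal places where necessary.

y* = 2.2396

Demand: x*(P_x,P_y,M) = M/(P_x + 4·P_y), y* = 4·M/(P_x + 4·P_y).
Here 37.64 + 4·17.38 = 107.16, giving y* = 2.2396.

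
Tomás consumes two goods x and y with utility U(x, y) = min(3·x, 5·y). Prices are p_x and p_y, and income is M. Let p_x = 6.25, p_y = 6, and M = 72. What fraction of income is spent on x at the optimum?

share on x = 0.6345

Demand: x*(p_x,p_y,M) = 5·M/(5·p_x + 3·p_y), y* = 3·M/(5·p_x + 3·p_y).
Here 5·6.25 + 3·6 = 49.25, giving x* = 7.3096 and y* = 4.3858.
Expenditure on x: 6.25·7.3096 = 45.6853; share = 0.6345.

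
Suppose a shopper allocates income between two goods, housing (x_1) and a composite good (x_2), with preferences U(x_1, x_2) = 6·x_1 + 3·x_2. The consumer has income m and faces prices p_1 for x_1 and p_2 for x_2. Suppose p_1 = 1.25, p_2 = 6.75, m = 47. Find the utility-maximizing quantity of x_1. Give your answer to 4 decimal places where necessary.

x_1* = 37.6

Linear utility — the consumer picks whichever good has higher MU/price: 6/1.25 = 4.8 vs 3/6.75 = 0.4444.
x_1 gives more utility per dollar, so spend all income on x_1: x_1* = m/p_1, x_2* = 0.
Numerically: x_1* = 37.6, x_2* = 0.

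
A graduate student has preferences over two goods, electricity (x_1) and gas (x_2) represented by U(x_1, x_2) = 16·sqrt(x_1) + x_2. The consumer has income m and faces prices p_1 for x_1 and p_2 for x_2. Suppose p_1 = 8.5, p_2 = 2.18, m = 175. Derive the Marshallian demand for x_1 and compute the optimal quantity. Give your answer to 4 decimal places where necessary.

x_1* = 4.2097

Set MRS = p_1/p_2: 8·x_1^(−1/2) = p_1/p_2.
Thus x_1* = (8·p_2/p_1)² — independent of m — with the rest of income spent on x_2.
Plugging in: x_1* = (8·2.18/8.5)² = 4.2097.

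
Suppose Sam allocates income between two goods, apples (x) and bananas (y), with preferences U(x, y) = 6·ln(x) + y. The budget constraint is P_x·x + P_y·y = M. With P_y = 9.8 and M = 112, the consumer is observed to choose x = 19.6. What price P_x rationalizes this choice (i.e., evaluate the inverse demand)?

P_x = 3

Set MRS = P_x/P_y: (6/x)/1 = P_x/P_y.
So x*(P_x,P_y) = 6·P_y/P_x, independent of income; and y* = (M − 6·P_y)/P_y.
Set x* = 19.6 in the demand function and solve for P_x: P_x = 3.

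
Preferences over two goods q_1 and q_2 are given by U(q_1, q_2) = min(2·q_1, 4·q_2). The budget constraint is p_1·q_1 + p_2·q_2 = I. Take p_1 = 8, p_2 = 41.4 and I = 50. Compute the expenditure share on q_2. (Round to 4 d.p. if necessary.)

Demand: q_1*(p_1,p_2,I) = 4·I/(4·p_1 + 2·p_2), q_2* = 2·I/(4·p_1 + 2·p_2).
Here 4·8 + 2·41.4 = 114.8, giving q_1* = 1.7422 and q_2* = 0.8711.
Expenditure on q_2: 41.4·0.8711 = 36.0627; share = 0.7213.

share on q_2 = 0.7213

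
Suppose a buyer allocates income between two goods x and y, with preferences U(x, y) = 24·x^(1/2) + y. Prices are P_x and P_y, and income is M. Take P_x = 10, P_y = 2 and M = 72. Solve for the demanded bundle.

x* = 5.76, y* = 7.2

Set MRS = P_x/P_y: 12·x^(−1/2) = P_x/P_y.
Thus x* = (12·P_y/P_x)² — independent of M — with the rest of income spent on y.
Plugging in: x* = (12·2/10)² = 5.76, y* = 7.2.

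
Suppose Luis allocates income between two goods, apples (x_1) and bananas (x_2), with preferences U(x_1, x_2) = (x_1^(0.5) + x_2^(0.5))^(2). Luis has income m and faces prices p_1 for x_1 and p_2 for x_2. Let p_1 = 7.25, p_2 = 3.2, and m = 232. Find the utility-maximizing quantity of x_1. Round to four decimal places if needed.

x_1* = 9.799

With the ratio pinned down, the budget gives x_1* = m/(p_1 + p_2·(x_2/x_1)) and x_2* = (x_2/x_1)·x_1*.
Numerically x_2/x_1 = 5.133057, so x_1* = 232/(7.25 + 3.2·5.133057) = 9.799.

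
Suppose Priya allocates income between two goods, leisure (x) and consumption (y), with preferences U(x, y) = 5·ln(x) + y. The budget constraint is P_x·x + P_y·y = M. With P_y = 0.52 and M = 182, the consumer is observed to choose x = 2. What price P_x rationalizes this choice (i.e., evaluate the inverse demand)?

P_x = 1.3

Set MRS = P_x/P_y: (5/x)/1 = P_x/P_y.
So x*(P_x,P_y) = 5·P_y/P_x, independent of income; and y* = (M − 5·P_y)/P_y.
Set x* = 2 in the demand function and solve for P_x: P_x = 1.3.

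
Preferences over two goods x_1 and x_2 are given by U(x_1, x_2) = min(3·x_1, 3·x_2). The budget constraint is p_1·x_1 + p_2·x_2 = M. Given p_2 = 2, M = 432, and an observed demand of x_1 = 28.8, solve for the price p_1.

Leontief preferences: the optimum is at the kink where x_1/3 = x_2/3, i.e. x_2 = x_1.
Budget: p_1·x_1 + p_2·x_1 = M, so (3·p_1 + 3·p_2)·x_1 = 3·M.
Demand: x_1*(p_1,p_2,M) = 3·M/(3·p_1 + 3·p_2), x_2* = 3·M/(3·p_1 + 3·p_2).
Set x_1* = 28.8 in the demand function and solve for p_1: p_1 = 13.

p_1 = 13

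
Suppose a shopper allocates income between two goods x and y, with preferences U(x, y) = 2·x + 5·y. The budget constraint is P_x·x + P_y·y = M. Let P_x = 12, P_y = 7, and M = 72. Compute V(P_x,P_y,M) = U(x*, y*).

Numerically: x* = 0, y* = 10.2857.
Utility at the optimum: U(0, 10.2857) = 51.4286.

V = 51.4286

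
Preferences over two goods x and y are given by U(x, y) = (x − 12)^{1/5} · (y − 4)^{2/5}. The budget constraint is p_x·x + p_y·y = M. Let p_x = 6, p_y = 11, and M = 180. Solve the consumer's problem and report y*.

y* = 7.8788

Let x' = x−12, y' = y−4. MRS = (1/2)·y'/x' = p_x/p_y.
Substituting into the budget: x* = 12 + 1/3·(M − 12·p_x − 4·p_y)/p_x, and y* = 4 + 2/3·(…)/p_y.
Discretionary income = 180 − 12·6 − 4·11 = 64; y* = 4 + 2/3·64/11 = 7.8788.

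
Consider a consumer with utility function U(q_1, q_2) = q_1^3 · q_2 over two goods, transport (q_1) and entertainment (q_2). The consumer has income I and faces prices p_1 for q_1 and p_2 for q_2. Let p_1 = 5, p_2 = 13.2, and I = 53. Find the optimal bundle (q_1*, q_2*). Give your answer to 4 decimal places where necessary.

q_1* = 7.95, q_2* = 1.0038

The MRS is 3·q_2/q_1. Set MRS = p_1/p_2.
Rearranging, p_2·q_2 = (1/3)·p_1·q_1. Substituting into the budget gives p_1·q_1·(1 + (1/3)) = I.
Demand: q_1*(p_1,p_2,I) = 0.75·I/p_1 and q_2* = 0.25·I/p_2.
At p_1=5, p_2=13.2, I=53: q_1* = 0.75·53/5 = 7.95, q_2* = 1.0038.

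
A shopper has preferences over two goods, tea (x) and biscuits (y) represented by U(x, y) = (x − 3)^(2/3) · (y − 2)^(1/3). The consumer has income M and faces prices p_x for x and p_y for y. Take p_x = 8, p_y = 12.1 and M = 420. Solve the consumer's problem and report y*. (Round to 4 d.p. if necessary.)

y* = 12.2424

MRS = 2·(y−2)/(x−3). Tangency with p_x/p_y gives y−2 = (1/2)·(p_x/p_y)·(x−3).
Substituting into the budget: x* = 3 + 2/3·(M − 3·p_x − 2·p_y)/p_x, and y* = 2 + 1/3·(…)/p_y.
Discretionary income = 420 − 3·8 − 2·12.1 = 371.8; y* = 2 + 1/3·371.8/12.1 = 12.2424.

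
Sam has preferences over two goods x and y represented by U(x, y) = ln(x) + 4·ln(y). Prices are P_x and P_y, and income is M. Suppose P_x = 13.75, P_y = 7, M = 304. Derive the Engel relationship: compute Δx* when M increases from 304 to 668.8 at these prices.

Δx* = 5.3062

Demand: x*(P_x,P_y,M) = 0.2·M/P_x and y* = 0.8·M/P_y.
At P_x=13.75, P_y=7, M=304: x* = 0.2·304/13.75 = 4.4218.
At M' = 668.8: x* = 9.728. Change: 9.728 − 4.4218 = 5.3062.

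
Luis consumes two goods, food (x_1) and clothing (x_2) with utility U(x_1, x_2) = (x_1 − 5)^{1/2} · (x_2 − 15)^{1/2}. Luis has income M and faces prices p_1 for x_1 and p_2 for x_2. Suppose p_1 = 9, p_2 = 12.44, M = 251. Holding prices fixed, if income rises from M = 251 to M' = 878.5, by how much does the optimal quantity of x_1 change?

After buying the subsistence bundle (5, 15), a share 0.5 of the remaining income goes to x_1: x_1* = 5 + 0.5·(M − 5p_1 − 15p_2)/p_1.
Discretionary income = 251 − 5·9 − 15·12.44 = 19.4; x_1* = 5 + 0.5·19.4/9 = 6.0778.
At M' = 878.5: x_1* = 40.9389. Change: 40.9389 − 6.0778 = 34.8611.

Δx_1* = 34.8611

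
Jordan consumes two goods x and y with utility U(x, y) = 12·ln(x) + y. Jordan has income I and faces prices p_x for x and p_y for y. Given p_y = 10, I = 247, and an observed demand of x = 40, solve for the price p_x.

p_x = 3

Set MRS = p_x/p_y: (12/x)/1 = p_x/p_y.
So x*(p_x,p_y) = 12·p_y/p_x, independent of income; and y* = (I − 12·p_y)/p_y.
Set x* = 40 in the demand function and solve for p_x: p_x = 3.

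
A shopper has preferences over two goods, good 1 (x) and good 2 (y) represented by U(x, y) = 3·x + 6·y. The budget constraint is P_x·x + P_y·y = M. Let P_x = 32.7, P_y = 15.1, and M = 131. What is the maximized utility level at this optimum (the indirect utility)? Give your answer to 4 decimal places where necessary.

V = 52.053

Perfect substitutes: compare marginal utility per dollar. 3/P_x vs 6/P_y → 0.0917 vs 0.3974.
y gives more utility per dollar, so spend all income on y: y* = M/P_y, x* = 0.
Numerically: x* = 0, y* = 8.6755.
Utility at the optimum: U(0, 8.6755) = 52.053.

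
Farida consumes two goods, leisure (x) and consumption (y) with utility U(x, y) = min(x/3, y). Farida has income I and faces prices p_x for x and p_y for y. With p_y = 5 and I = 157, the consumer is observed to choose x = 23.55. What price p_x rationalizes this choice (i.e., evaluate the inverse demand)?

p_x = 5

With perfect complements, no substitution: consume in ratio x:y = 3:1.
Budget: p_x·x + p_y·(1/3)·x = I, so (3·p_x + p_y)·x = 3·I.
Demand: x*(p_x,p_y,I) = 3·I/(3·p_x + p_y), y* = I/(3·p_x + p_y).
Set x* = 23.55 in the demand function and solve for p_x: p_x = 5.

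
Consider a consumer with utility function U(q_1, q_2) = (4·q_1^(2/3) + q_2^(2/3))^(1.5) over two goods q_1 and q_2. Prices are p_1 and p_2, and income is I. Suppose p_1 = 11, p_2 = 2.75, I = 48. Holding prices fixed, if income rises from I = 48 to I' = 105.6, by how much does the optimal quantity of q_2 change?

Δq_2* = 4.1891

MU_q_1 ∝ 4·q_1^(-1/3), MU_q_2 ∝ q_2^(-1/3), so MRS = 4·(q_2/q_1)^(1/3) = p_1/p_2.
Hence q_2/q_1 = ((1/4)·p_1/p_2)^(1/(1/3)), i.e. raised to the 3 power.
Substitute q_2 = (q_2/q_1)·q_1 into the budget: q_1* = I/(p_1 + p_2·(q_2/q_1)).
Numerically q_2/q_1 = 1, so q_1* = 48/(11 + 2.75·1) = 3.4909 and q_2* = 1·3.4909 = 3.4909.
At I' = 105.6: q_2* = 7.68. Change: 7.68 − 3.4909 = 4.1891.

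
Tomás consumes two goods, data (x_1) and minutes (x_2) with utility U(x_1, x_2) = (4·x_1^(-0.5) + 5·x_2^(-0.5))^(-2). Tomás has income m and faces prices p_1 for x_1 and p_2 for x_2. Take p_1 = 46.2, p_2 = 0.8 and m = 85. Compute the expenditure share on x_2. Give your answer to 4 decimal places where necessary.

Substitute x_2 = (x_2/x_1)·x_1 into the budget: x_1* = m/(p_1 + p_2·(x_2/x_1)).
Numerically x_2/x_1 = 17.337029, so x_1* = 85/(46.2 + 0.8·17.337029) = 1.415 and x_2* = 17.337029·1.415 = 24.5323.
Expenditure on x_2: 0.8·24.5323 = 19.6259; share = 0.2309.

share on x_2 = 0.2309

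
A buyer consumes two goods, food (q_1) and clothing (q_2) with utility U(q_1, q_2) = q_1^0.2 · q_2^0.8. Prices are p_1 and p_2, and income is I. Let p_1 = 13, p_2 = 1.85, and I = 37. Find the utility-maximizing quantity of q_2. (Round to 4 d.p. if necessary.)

MU_q_1/MU_q_2 = (0.2·q_2)/(0.8·q_1); tangency sets this equal to p_1/p_2.
Rearranging, p_2·q_2 = 4·p_1·q_1. Substituting into the budget gives p_1·q_1·(1 + 4) = I.
Demand: q_1*(p_1,p_2,I) = 0.2·I/p_1 and q_2* = 0.8·I/p_2.
At p_1=13, p_2=1.85, I=37: q_2* = 0.8·37/1.85 = 16.

q_2* = 16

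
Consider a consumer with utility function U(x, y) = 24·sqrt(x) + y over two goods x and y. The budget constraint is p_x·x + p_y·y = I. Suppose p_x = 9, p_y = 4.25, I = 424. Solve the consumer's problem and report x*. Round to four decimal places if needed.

x* = 32.1111

Plugging in: x* = (12·4.25/9)² = 32.1111.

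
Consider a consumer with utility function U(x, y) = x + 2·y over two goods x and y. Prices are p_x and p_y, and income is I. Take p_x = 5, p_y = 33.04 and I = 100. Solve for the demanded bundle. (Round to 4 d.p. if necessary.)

Linear utility — the consumer picks whichever good has higher MU/price: 1/5 = 0.2 vs 2/33.04 = 0.0605.
x gives more utility per dollar, so spend all income on x: x* = I/p_x, y* = 0.
Numerically: x* = 20, y* = 0.

x* = 20, y* = 0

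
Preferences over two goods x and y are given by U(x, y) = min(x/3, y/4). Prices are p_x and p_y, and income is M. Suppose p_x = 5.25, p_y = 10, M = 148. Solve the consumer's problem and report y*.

Demand: x*(p_x,p_y,M) = 3·M/(3·p_x + 4·p_y), y* = 4·M/(3·p_x + 4·p_y).
Here 3·5.25 + 4·10 = 55.75, giving y* = 10.6188.

y* = 10.6188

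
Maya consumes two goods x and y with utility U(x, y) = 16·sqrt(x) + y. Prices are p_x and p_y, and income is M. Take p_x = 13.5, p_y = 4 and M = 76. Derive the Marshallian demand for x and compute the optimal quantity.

MU_x = 8/√x, MU_y = 1. Tangency: 8/√x = p_x/p_y.
Thus x* = (8·p_y/p_x)² — independent of M — with the rest of income spent on y.
Plugging in: x* = (8·4/13.5)² = 5.6187.

x* = 5.6187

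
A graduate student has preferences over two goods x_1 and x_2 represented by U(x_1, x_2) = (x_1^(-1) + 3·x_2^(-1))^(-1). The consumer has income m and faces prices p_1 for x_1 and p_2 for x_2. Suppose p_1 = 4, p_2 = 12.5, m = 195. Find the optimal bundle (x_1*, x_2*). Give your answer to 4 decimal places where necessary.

From the CES first-order condition, (1/3)·(x_2/x_1)^(2) = p_1/p_2.
Solve for the ratio: x_2/x_1 = [3·p_1/p_2]^(0.5).
Substitute x_2 = (x_2/x_1)·x_1 into the budget: x_1* = m/(p_1 + p_2·(x_2/x_1)).
Numerically x_2/x_1 = 0.979796, so x_1* = 195/(4 + 12.5·0.979796) = 12.0019 and x_2* = 0.979796·12.0019 = 11.7594.

x_1* = 12.0019, x_2* = 11.7594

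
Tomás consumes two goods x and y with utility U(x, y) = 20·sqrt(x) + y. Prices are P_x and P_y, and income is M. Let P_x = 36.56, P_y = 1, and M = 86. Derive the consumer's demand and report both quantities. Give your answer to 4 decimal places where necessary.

x* = 0.0748, y* = 83.2648

MU_x = 10/√x, MU_y = 1. Tangency: 10/√x = P_x/P_y.
Solve: √x = 10·P_y/P_x, so x*(P_x,P_y) = (10·P_y/P_x)², and y* = (M − P_x·x*)/P_y.
Plugging in: x* = (10·1/36.56)² = 0.0748, y* = 83.2648.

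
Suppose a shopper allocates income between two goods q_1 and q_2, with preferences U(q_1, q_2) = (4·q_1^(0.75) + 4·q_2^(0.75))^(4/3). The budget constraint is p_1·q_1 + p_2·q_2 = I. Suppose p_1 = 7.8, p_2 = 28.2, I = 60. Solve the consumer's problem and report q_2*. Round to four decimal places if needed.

q_2* = 0.0441

From the CES first-order condition, (q_2/q_1)^(0.25) = p_1/p_2.
Solve for the ratio: q_2/q_1 = [p_1/p_2]^(4).
With the ratio pinned down, the budget gives q_1* = I/(p_1 + p_2·(q_2/q_1)) and q_2* = (q_2/q_1)·q_1*.
Numerically q_2/q_1 = 0.005853, so q_1* = 60/(7.8 + 28.2·0.005853) = 7.5329 and q_2* = 0.005853·7.5329 = 0.0441.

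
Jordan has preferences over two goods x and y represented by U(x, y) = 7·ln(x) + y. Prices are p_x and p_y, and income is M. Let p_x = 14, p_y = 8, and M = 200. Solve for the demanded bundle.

So x*(p_x,p_y) = 7·p_y/p_x, independent of income; and y* = (M − 7·p_y)/p_y.
At the given prices: x* = 7·8/14 = 4, and y* = 18.

x* = 4, y* = 18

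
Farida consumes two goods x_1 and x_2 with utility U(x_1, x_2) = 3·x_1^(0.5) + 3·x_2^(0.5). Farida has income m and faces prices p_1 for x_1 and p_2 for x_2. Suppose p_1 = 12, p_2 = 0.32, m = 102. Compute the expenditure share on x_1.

MU_x_1 ∝ 3·x_1^(-0.5), MU_x_2 ∝ 3·x_2^(-0.5), so MRS = (x_2/x_1)^(0.5) = p_1/p_2.
Hence x_2/x_1 = (p_1/p_2)^(1/(0.5)), i.e. raised to the 2 power.
Substitute x_2 = (x_2/x_1)·x_1 into the budget: x_1* = m/(p_1 + p_2·(x_2/x_1)).
Numerically x_2/x_1 = 1406.25, so x_1* = 102/(12 + 0.32·1406.25) = 0.2208 and x_2* = 1406.25·0.2208 = 310.4708.
Expenditure on x_1: 12·0.2208 = 2.6494; share = 0.026.

share on x_1 = 0.026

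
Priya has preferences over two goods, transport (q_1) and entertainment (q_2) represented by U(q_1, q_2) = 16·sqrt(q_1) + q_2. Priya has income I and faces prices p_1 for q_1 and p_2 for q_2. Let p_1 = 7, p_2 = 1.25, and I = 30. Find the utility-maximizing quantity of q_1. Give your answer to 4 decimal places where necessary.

Utility is quasi-linear in q_2; the FOC for q_1 is 8/√q_1 = p_1/p_2.
Thus q_1* = (8·p_2/p_1)² — independent of I — with the rest of income spent on q_2.
Plugging in: q_1* = (8·1.25/7)² = 2.0408.

q_1* = 2.0408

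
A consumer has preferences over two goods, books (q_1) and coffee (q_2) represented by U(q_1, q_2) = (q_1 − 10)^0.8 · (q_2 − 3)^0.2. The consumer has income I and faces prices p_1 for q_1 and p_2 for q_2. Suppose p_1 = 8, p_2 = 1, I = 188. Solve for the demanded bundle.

q_1* = 20.5, q_2* = 24

Let q_1' = q_1−10, q_2' = q_2−3. MRS = 4·q_2'/q_1' = p_1/p_2.
Substituting into the budget: q_1* = 10 + 0.8·(I − 10·p_1 − 3·p_2)/p_1, and q_2* = 3 + 0.2·(…)/p_2.
Discretionary income = 188 − 10·8 − 3·1 = 105; q_1* = 10 + 0.8·105/8 = 20.5; q_2* = 3 + 0.2·105/1 = 24.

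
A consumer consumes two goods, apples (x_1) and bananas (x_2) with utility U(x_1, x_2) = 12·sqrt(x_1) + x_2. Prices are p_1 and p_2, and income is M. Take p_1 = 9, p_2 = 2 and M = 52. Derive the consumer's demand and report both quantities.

x_1* = 1.7778, x_2* = 18

Utility is quasi-linear in x_2; the FOC for x_1 is 6/√x_1 = p_1/p_2.
Thus x_1* = (6·p_2/p_1)² — independent of M — with the rest of income spent on x_2.
Plugging in: x_1* = (6·2/9)² = 1.7778, x_2* = 18.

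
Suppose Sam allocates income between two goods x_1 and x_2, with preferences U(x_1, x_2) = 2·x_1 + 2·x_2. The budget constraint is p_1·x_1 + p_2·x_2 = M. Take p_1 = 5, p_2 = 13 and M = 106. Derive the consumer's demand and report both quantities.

x_1* = 21.2, x_2* = 0

Linear utility — the consumer picks whichever good has higher MU/price: 2/5 = 0.4 vs 2/13 = 0.1538.
x_1 gives more utility per dollar, so spend all income on x_1: x_1* = M/p_1, x_2* = 0.
Numerically: x_1* = 21.2, x_2* = 0.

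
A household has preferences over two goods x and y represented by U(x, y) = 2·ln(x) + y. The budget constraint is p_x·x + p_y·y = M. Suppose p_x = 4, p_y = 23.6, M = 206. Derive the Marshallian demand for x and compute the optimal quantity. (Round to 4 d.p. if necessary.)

x* = 11.8

Set MRS = p_x/p_y: (2/x)/1 = p_x/p_y.
So x*(p_x,p_y) = 2·p_y/p_x, independent of income; and y* = (M − 2·p_y)/p_y.
At the given prices: x* = 2·23.6/4 = 11.8.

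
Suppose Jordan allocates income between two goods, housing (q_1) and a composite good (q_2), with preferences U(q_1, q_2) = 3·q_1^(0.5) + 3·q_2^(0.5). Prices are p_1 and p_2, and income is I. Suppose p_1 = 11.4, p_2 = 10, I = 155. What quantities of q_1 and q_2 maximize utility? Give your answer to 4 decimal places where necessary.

q_1* = 6.3535, q_2* = 8.257

MRS = MU_q_1/MU_q_2 = (q_2/q_1)^(0.5). Set equal to p_1/p_2.
Hence q_2/q_1 = (p_1/p_2)^(1/(0.5)), i.e. raised to the 2 power.
Substitute q_2 = (q_2/q_1)·q_1 into the budget: q_1* = I/(p_1 + p_2·(q_2/q_1)).
Numerically q_2/q_1 = 1.2996, so q_1* = 155/(11.4 + 10·1.2996) = 6.3535 and q_2* = 1.2996·6.3535 = 8.257.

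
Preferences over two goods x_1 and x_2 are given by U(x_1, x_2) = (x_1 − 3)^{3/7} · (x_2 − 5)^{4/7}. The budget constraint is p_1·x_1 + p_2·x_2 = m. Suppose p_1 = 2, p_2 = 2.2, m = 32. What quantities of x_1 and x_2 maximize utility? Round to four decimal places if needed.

MRS = (3/4)·(x_2−5)/(x_1−3). Tangency with p_1/p_2 gives x_2−5 = (4/3)·(p_1/p_2)·(x_1−3).
Substituting into the budget: x_1* = 3 + 3/7·(m − 3·p_1 − 5·p_2)/p_1, and x_2* = 5 + 4/7·(…)/p_2.
Discretionary income = 32 − 3·2 − 5·2.2 = 15; x_1* = 3 + 3/7·15/2 = 6.2143; x_2* = 5 + 4/7·15/2.2 = 8.8961.

x_1* = 6.2143, x_2* = 8.8961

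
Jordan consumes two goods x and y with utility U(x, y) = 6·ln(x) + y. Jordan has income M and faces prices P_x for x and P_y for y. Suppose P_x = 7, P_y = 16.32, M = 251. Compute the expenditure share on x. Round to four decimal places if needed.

share on x = 0.3901

MU_x = 6/x, MU_y = 1. Tangency: 6/x = P_x/P_y.
So x*(P_x,P_y) = 6·P_y/P_x, independent of income; and y* = (M − 6·P_y)/P_y.
At the given prices: x* = 6·16.32/7 = 13.9886, and y* = 9.3799.
Expenditure on x: 7·13.9886 = 97.92; share = 0.3901.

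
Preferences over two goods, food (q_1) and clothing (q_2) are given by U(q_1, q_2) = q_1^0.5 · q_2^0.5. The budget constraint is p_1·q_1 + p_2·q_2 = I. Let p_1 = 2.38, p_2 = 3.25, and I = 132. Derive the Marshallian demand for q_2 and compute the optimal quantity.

MU_q_1/MU_q_2 = (0.5·q_2)/(0.5·q_1); tangency sets this equal to p_1/p_2.
So 0.5·p_2·q_2 = 0.5·p_1·q_1; combined with the budget, a share 0.5 of income goes to q_1.
Demand: q_1*(p_1,p_2,I) = 0.5·I/p_1 and q_2* = 0.5·I/p_2.
At p_1=2.38, p_2=3.25, I=132: q_2* = 0.5·132/3.25 = 20.3077.

q_2* = 20.3077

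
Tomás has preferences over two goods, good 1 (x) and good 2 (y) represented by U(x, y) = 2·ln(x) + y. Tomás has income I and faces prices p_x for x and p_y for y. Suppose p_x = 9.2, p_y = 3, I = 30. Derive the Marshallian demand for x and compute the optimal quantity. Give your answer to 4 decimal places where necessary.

So x*(p_x,p_y) = 2·p_y/p_x, independent of income; and y* = (I − 2·p_y)/p_y.
At the given prices: x* = 2·3/9.2 = 0.6522.

x* = 0.6522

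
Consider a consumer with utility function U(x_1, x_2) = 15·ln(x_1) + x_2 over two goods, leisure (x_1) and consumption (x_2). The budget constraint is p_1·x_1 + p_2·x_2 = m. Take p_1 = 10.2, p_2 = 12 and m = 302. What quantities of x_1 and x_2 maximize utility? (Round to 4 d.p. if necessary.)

x_1* = 17.6471, x_2* = 10.1667

Set MRS = p_1/p_2: (15/x_1)/1 = p_1/p_2.
So x_1*(p_1,p_2) = 15·p_2/p_1, independent of income; and x_2* = (m − 15·p_2)/p_2.
At the given prices: x_1* = 15·12/10.2 = 17.6471, and x_2* = 10.1667.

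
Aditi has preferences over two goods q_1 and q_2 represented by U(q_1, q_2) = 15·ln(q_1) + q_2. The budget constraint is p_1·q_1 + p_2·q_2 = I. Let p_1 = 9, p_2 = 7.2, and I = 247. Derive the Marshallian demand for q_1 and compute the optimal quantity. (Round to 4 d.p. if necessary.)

q_1* = 12

MU_q_1 = 15/q_1, MU_q_2 = 1. Tangency: 15/q_1 = p_1/p_2.
So q_1*(p_1,p_2) = 15·p_2/p_1, independent of income; and q_2* = (I − 15·p_2)/p_2.
At the given prices: q_1* = 15·7.2/9 = 12.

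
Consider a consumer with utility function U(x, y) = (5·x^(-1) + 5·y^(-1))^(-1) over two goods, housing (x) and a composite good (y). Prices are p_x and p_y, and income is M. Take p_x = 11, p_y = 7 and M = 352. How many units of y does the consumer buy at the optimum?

y* = 22.3138

MU_x ∝ 5·x^(-2), MU_y ∝ 5·y^(-2), so MRS = (y/x)^(2) = p_x/p_y.
Solve for the ratio: y/x = [p_x/p_y]^(0.5).
Substitute y = (y/x)·x into the budget: x* = M/(p_x + p_y·(y/x)).
Numerically y/x = 1.253566, so x* = 352/(11 + 7·1.253566) = 17.8003 and y* = 1.253566·17.8003 = 22.3138.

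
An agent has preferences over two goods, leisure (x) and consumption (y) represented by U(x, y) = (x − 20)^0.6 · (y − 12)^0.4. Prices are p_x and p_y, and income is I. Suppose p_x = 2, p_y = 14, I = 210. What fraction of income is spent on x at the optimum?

This is Cobb-Douglas in (x−20, y−12): tangency gives 0.6·p_y·(y−12) = 0.4·p_x·(x−20).
After buying the subsistence bundle (20, 12), a share 0.6 of the remaining income goes to x: x* = 20 + 0.6·(I − 20p_x − 12p_y)/p_x.
Discretionary income = 210 − 20·2 − 12·14 = 2; x* = 20 + 0.6·2/2 = 20.6; y* = 12 + 0.4·2/14 = 12.0571.
Expenditure on x: 2·20.6 = 41.2; share = 0.1962.

share on x = 0.1962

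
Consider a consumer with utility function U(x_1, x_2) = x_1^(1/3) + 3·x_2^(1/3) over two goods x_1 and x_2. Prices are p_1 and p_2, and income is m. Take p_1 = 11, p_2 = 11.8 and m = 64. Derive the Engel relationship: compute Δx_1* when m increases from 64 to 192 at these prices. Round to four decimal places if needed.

MU_x_1 ∝ x_1^(-2/3), MU_x_2 ∝ 3·x_2^(-2/3), so MRS = (1/3)·(x_2/x_1)^(2/3) = p_1/p_2.
Hence x_2/x_1 = (3·p_1/p_2)^(1/(2/3)), i.e. raised to the 1.5 power.
Substitute x_2 = (x_2/x_1)·x_1 into the budget: x_1* = m/(p_1 + p_2·(x_2/x_1)).
Numerically x_2/x_1 = 4.67679, so x_1* = 64/(11 + 11.8·4.67679) = 0.967.
At m' = 192: x_1* = 2.9009. Change: 2.9009 − 0.967 = 1.9339.

Δx_1* = 1.9339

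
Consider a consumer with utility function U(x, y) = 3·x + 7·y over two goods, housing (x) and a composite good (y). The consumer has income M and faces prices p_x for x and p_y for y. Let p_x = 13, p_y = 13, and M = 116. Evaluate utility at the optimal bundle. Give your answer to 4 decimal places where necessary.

V = 62.4615

Linear utility — the consumer picks whichever good has higher MU/price: 3/13 = 0.2308 vs 7/13 = 0.5385.
y gives more utility per dollar, so spend all income on y: y* = M/p_y, x* = 0.
Numerically: x* = 0, y* = 8.9231.
Utility at the optimum: U(0, 8.9231) = 62.4615.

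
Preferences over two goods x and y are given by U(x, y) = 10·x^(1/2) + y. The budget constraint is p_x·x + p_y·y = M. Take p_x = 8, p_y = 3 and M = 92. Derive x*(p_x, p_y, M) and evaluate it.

x* = 3.5156

Utility is quasi-linear in y; the FOC for x is 5/√x = p_x/p_y.
Thus x* = (5·p_y/p_x)² — independent of M — with the rest of income spent on y.
Plugging in: x* = (5·3/8)² = 3.5156.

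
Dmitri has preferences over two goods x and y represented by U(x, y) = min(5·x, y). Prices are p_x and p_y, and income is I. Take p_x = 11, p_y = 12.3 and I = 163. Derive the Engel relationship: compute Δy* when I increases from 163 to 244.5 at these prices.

Δy* = 5.6207

Here 11 + 5·12.3 = 72.5, giving y* = 11.2414.
At I' = 244.5: y* = 16.8621. Change: 16.8621 − 11.2414 = 5.6207.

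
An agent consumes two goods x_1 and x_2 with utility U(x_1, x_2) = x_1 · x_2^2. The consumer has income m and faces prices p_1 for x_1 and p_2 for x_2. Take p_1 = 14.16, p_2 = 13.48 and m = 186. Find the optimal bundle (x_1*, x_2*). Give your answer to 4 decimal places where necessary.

Tangency: MRS = (1/2)·x_2/x_1 = p_1/p_2.
So p_2·x_2 = 2·p_1·x_1; combined with the budget, a share 1/3 of income goes to x_1.
Demand: x_1*(p_1,p_2,m) = 1/3·m/p_1 and x_2* = 2/3·m/p_2.
At p_1=14.16, p_2=13.48, m=186: x_1* = 1/3·186/14.16 = 4.3785, x_2* = 9.1988.

x_1* = 4.3785, x_2* = 9.1988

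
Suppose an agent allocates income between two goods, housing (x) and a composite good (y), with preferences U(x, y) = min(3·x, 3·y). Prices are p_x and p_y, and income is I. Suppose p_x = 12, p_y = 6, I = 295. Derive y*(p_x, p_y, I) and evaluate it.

Demand: x*(p_x,p_y,I) = 3·I/(3·p_x + 3·p_y), y* = 3·I/(3·p_x + 3·p_y).
Here 3·12 + 3·6 = 54, giving y* = 16.3889.

y* = 16.3889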